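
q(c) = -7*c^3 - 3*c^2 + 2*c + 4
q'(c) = -21*c^2 - 6*c + 2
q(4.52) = -694.67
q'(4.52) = -454.16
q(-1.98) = 42.62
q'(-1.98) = -68.45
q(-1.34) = 12.78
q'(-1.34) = -27.67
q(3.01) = -208.06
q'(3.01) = -206.32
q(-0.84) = 4.35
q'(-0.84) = -7.78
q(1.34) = -15.55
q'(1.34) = -43.75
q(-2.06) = 48.34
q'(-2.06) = -74.76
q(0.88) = -1.33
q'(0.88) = -19.54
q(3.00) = -206.00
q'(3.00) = -205.00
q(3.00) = -206.00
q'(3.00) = -205.00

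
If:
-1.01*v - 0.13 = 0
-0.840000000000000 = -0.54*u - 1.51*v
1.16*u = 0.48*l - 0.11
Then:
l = 4.86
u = 1.92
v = -0.13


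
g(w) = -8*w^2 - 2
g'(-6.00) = 96.00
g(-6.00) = -290.00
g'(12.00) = -192.00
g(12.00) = -1154.00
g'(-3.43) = 54.88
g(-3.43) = -96.12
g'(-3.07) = 49.12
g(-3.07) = -77.40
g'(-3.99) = 63.84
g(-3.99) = -129.36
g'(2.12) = -33.92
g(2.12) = -37.96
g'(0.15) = -2.40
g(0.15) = -2.18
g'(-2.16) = 34.56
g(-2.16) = -39.32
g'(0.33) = -5.28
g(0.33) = -2.87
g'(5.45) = -87.20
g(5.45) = -239.62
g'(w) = -16*w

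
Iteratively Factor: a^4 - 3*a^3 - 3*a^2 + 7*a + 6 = (a + 1)*(a^3 - 4*a^2 + a + 6) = (a - 3)*(a + 1)*(a^2 - a - 2) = (a - 3)*(a - 2)*(a + 1)*(a + 1)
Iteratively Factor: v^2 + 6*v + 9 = (v + 3)*(v + 3)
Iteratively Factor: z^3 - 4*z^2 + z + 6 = (z - 3)*(z^2 - z - 2) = (z - 3)*(z + 1)*(z - 2)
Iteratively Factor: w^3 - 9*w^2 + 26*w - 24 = (w - 2)*(w^2 - 7*w + 12) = (w - 4)*(w - 2)*(w - 3)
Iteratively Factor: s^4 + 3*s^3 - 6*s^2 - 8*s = (s + 1)*(s^3 + 2*s^2 - 8*s) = s*(s + 1)*(s^2 + 2*s - 8) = s*(s - 2)*(s + 1)*(s + 4)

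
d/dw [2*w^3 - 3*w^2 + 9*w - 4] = 6*w^2 - 6*w + 9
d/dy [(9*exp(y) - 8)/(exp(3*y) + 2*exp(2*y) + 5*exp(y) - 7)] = (-18*exp(3*y) + 6*exp(2*y) + 32*exp(y) - 23)*exp(y)/(exp(6*y) + 4*exp(5*y) + 14*exp(4*y) + 6*exp(3*y) - 3*exp(2*y) - 70*exp(y) + 49)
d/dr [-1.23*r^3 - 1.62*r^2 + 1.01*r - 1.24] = -3.69*r^2 - 3.24*r + 1.01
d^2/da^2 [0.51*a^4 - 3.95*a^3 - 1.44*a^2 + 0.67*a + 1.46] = 6.12*a^2 - 23.7*a - 2.88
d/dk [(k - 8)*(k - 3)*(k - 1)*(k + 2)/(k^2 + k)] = (2*k^5 - 7*k^4 - 20*k^3 - 35*k^2 + 96*k + 48)/(k^2*(k^2 + 2*k + 1))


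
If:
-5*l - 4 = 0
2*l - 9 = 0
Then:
No Solution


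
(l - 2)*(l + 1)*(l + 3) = l^3 + 2*l^2 - 5*l - 6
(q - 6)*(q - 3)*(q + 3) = q^3 - 6*q^2 - 9*q + 54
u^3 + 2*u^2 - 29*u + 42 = (u - 3)*(u - 2)*(u + 7)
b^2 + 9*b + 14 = (b + 2)*(b + 7)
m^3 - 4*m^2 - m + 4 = (m - 4)*(m - 1)*(m + 1)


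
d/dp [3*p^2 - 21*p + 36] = 6*p - 21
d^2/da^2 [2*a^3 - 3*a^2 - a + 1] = 12*a - 6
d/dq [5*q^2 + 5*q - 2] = 10*q + 5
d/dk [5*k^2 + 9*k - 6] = 10*k + 9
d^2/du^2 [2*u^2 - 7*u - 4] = 4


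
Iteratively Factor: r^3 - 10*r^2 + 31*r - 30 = (r - 2)*(r^2 - 8*r + 15) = (r - 3)*(r - 2)*(r - 5)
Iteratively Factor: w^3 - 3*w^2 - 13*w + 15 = (w + 3)*(w^2 - 6*w + 5) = (w - 1)*(w + 3)*(w - 5)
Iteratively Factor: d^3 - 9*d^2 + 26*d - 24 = (d - 2)*(d^2 - 7*d + 12) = (d - 4)*(d - 2)*(d - 3)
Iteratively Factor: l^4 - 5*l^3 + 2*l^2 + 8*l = (l - 2)*(l^3 - 3*l^2 - 4*l) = (l - 2)*(l + 1)*(l^2 - 4*l) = l*(l - 2)*(l + 1)*(l - 4)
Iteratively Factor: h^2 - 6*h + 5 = (h - 5)*(h - 1)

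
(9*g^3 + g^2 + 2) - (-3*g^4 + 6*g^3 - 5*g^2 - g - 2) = 3*g^4 + 3*g^3 + 6*g^2 + g + 4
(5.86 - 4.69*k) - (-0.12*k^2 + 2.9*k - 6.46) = 0.12*k^2 - 7.59*k + 12.32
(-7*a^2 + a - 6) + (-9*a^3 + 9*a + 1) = -9*a^3 - 7*a^2 + 10*a - 5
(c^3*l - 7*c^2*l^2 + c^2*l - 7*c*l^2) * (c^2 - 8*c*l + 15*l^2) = c^5*l - 15*c^4*l^2 + c^4*l + 71*c^3*l^3 - 15*c^3*l^2 - 105*c^2*l^4 + 71*c^2*l^3 - 105*c*l^4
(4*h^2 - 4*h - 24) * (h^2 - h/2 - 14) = 4*h^4 - 6*h^3 - 78*h^2 + 68*h + 336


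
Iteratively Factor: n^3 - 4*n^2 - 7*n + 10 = (n + 2)*(n^2 - 6*n + 5) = (n - 1)*(n + 2)*(n - 5)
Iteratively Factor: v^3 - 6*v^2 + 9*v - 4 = (v - 4)*(v^2 - 2*v + 1) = (v - 4)*(v - 1)*(v - 1)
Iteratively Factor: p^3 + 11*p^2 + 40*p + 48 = (p + 4)*(p^2 + 7*p + 12) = (p + 4)^2*(p + 3)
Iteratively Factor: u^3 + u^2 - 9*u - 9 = (u + 3)*(u^2 - 2*u - 3) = (u - 3)*(u + 3)*(u + 1)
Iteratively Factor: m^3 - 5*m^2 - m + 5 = (m + 1)*(m^2 - 6*m + 5) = (m - 5)*(m + 1)*(m - 1)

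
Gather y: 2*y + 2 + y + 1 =3*y + 3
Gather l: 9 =9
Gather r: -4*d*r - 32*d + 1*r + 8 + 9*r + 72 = -32*d + r*(10 - 4*d) + 80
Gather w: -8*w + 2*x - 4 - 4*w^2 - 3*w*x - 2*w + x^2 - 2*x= -4*w^2 + w*(-3*x - 10) + x^2 - 4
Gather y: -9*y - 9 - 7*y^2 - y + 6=-7*y^2 - 10*y - 3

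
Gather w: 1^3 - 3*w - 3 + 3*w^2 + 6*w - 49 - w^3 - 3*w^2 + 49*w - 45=-w^3 + 52*w - 96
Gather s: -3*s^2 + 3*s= -3*s^2 + 3*s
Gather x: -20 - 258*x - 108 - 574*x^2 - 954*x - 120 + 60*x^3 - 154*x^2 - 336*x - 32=60*x^3 - 728*x^2 - 1548*x - 280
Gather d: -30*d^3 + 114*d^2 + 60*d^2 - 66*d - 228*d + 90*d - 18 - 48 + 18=-30*d^3 + 174*d^2 - 204*d - 48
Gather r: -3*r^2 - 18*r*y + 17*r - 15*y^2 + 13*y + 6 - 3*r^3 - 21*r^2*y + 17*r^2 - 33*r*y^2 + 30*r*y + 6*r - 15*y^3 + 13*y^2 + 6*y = -3*r^3 + r^2*(14 - 21*y) + r*(-33*y^2 + 12*y + 23) - 15*y^3 - 2*y^2 + 19*y + 6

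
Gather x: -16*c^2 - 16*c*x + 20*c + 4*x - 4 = -16*c^2 + 20*c + x*(4 - 16*c) - 4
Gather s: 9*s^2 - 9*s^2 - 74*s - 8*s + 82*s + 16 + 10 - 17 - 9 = 0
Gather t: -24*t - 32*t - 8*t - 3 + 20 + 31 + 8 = 56 - 64*t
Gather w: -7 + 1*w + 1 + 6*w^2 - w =6*w^2 - 6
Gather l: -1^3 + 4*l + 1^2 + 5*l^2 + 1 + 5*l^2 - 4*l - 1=10*l^2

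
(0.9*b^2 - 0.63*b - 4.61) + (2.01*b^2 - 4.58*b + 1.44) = 2.91*b^2 - 5.21*b - 3.17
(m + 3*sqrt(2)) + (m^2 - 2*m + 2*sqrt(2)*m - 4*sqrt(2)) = m^2 - m + 2*sqrt(2)*m - sqrt(2)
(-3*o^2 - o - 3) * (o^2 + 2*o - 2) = -3*o^4 - 7*o^3 + o^2 - 4*o + 6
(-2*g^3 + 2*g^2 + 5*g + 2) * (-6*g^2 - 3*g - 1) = 12*g^5 - 6*g^4 - 34*g^3 - 29*g^2 - 11*g - 2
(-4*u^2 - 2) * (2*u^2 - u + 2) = -8*u^4 + 4*u^3 - 12*u^2 + 2*u - 4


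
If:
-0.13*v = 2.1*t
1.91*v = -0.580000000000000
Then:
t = 0.02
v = -0.30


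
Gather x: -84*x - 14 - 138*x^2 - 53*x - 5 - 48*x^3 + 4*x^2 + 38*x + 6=-48*x^3 - 134*x^2 - 99*x - 13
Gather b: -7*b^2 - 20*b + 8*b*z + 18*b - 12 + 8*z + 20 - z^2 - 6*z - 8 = -7*b^2 + b*(8*z - 2) - z^2 + 2*z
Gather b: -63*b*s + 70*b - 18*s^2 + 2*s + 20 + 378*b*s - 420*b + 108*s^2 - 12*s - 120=b*(315*s - 350) + 90*s^2 - 10*s - 100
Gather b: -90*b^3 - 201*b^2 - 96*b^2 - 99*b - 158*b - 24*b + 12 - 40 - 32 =-90*b^3 - 297*b^2 - 281*b - 60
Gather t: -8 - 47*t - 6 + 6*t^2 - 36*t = 6*t^2 - 83*t - 14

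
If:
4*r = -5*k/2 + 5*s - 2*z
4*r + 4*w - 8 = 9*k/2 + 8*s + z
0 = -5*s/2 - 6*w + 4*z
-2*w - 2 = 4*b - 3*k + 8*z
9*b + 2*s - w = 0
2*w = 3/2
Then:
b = 8399/12500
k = 4051/6250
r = -34507/10000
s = -8277/3125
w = 3/4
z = -663/1250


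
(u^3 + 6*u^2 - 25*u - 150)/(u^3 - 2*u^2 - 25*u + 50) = (u + 6)/(u - 2)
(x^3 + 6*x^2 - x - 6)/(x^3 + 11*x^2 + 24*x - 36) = (x + 1)/(x + 6)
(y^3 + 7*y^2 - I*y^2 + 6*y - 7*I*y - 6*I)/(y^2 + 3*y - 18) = (y^2 + y*(1 - I) - I)/(y - 3)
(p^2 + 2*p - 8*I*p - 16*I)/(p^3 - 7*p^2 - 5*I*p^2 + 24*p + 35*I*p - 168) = (p + 2)/(p^2 + p*(-7 + 3*I) - 21*I)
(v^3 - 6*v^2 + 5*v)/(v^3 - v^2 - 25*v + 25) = v/(v + 5)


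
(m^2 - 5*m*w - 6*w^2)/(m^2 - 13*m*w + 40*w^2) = (m^2 - 5*m*w - 6*w^2)/(m^2 - 13*m*w + 40*w^2)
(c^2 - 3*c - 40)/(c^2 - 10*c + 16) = (c + 5)/(c - 2)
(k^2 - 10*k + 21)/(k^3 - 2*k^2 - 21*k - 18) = (-k^2 + 10*k - 21)/(-k^3 + 2*k^2 + 21*k + 18)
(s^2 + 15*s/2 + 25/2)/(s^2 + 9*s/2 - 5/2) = (2*s + 5)/(2*s - 1)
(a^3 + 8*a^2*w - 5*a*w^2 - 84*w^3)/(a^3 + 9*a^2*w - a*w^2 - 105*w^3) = (a + 4*w)/(a + 5*w)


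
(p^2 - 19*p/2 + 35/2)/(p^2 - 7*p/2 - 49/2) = (2*p - 5)/(2*p + 7)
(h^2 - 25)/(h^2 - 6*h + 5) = (h + 5)/(h - 1)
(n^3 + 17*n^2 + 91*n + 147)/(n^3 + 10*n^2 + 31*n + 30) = (n^2 + 14*n + 49)/(n^2 + 7*n + 10)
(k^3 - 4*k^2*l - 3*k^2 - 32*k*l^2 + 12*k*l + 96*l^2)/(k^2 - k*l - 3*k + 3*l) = (k^2 - 4*k*l - 32*l^2)/(k - l)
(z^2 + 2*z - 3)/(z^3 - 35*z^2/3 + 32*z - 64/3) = 3*(z + 3)/(3*z^2 - 32*z + 64)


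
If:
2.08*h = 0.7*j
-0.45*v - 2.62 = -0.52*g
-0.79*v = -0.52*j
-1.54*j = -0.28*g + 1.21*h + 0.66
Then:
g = 5.28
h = 0.14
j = 0.42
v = 0.28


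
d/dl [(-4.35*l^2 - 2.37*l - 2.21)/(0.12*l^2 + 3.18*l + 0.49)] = (-13.5486*l^2 - 3.7326*l + 5.8665)/(0.0144*l^4 + 0.7632*l^3 + 10.23*l^2 + 3.1164*l + 0.2401)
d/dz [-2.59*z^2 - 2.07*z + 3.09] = -5.18*z - 2.07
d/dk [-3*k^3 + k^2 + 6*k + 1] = -9*k^2 + 2*k + 6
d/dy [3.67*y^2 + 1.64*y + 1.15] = 7.34*y + 1.64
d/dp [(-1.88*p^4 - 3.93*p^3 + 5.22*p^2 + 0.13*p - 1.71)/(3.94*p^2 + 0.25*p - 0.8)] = (-14.8144*p^5 - 16.8942*p^4 + 4.051*p^3 + 10.2248*p^2 + 5.1228*p + 0.3235)/(15.5236*p^4 + 1.97*p^3 - 6.2415*p^2 - 0.4*p + 0.64)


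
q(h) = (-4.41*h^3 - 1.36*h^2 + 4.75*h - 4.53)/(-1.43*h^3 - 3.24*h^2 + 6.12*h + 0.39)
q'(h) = (-13.23*h^2 - 2.72*h + 4.75)/(-1.43*h^3 - 3.24*h^2 + 6.12*h + 0.39) + (4.29*h^2 + 6.48*h - 6.12)*(-4.41*h^3 - 1.36*h^2 + 4.75*h - 4.53)/(-1.43*h^3 - 3.24*h^2 + 6.12*h + 0.39)^2 = (12.3436*h^4 - 40.3934*h^3 - 17.5266*h^2 - 30.4152*h + 29.5761)/(2.0449*h^6 + 9.2664*h^5 - 7.0056*h^4 - 40.773*h^3 + 34.9272*h^2 + 4.7736*h + 0.1521)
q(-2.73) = -5.46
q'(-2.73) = 11.52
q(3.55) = 2.44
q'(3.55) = -0.02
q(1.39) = 10.30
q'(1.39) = -75.21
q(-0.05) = -62.70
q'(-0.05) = 5365.98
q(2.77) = 2.52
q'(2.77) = -0.22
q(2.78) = 2.52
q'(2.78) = -0.22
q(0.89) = -1.98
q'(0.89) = -6.27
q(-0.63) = 1.58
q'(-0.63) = 2.79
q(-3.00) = -10.33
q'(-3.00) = 28.29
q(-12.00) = 3.81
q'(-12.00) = 0.09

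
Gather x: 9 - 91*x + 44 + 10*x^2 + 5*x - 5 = 10*x^2 - 86*x + 48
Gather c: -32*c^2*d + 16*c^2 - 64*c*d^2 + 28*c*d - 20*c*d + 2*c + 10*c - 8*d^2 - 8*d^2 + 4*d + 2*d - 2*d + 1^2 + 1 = c^2*(16 - 32*d) + c*(-64*d^2 + 8*d + 12) - 16*d^2 + 4*d + 2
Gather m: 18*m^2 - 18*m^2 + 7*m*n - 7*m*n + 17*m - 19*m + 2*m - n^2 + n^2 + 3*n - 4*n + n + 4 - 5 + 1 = 0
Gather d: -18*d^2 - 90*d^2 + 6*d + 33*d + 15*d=-108*d^2 + 54*d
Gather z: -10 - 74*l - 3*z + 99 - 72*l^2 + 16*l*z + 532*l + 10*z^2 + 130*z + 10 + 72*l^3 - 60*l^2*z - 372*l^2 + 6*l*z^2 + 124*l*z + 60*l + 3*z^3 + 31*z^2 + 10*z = 72*l^3 - 444*l^2 + 518*l + 3*z^3 + z^2*(6*l + 41) + z*(-60*l^2 + 140*l + 137) + 99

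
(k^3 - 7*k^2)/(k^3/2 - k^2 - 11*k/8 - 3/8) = 8*k^2*(7 - k)/(-4*k^3 + 8*k^2 + 11*k + 3)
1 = 1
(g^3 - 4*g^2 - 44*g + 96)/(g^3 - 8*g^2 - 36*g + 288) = (g - 2)/(g - 6)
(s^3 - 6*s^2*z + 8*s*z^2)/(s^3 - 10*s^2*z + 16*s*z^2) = (-s + 4*z)/(-s + 8*z)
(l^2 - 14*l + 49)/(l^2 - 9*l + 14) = (l - 7)/(l - 2)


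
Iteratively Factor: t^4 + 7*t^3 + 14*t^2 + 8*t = (t + 1)*(t^3 + 6*t^2 + 8*t) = (t + 1)*(t + 2)*(t^2 + 4*t) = t*(t + 1)*(t + 2)*(t + 4)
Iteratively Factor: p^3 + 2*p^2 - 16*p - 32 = (p + 2)*(p^2 - 16) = (p - 4)*(p + 2)*(p + 4)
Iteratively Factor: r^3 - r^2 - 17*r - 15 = (r - 5)*(r^2 + 4*r + 3) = (r - 5)*(r + 3)*(r + 1)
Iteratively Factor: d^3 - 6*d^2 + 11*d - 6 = (d - 1)*(d^2 - 5*d + 6) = (d - 3)*(d - 1)*(d - 2)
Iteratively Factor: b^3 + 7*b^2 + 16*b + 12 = (b + 2)*(b^2 + 5*b + 6) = (b + 2)^2*(b + 3)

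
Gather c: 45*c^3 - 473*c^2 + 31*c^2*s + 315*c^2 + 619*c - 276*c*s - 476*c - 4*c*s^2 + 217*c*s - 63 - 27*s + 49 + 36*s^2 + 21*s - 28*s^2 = 45*c^3 + c^2*(31*s - 158) + c*(-4*s^2 - 59*s + 143) + 8*s^2 - 6*s - 14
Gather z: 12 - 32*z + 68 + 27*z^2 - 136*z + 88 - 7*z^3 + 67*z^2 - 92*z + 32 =-7*z^3 + 94*z^2 - 260*z + 200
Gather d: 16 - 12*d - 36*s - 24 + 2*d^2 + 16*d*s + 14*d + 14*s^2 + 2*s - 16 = 2*d^2 + d*(16*s + 2) + 14*s^2 - 34*s - 24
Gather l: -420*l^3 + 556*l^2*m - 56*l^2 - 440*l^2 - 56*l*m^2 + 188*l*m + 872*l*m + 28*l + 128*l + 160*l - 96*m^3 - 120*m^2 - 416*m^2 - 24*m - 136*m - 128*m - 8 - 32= -420*l^3 + l^2*(556*m - 496) + l*(-56*m^2 + 1060*m + 316) - 96*m^3 - 536*m^2 - 288*m - 40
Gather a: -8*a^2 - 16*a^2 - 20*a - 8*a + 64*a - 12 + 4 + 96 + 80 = -24*a^2 + 36*a + 168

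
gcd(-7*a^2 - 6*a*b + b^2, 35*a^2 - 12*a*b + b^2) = 7*a - b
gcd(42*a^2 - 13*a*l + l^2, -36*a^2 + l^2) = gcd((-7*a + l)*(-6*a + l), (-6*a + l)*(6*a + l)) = 6*a - l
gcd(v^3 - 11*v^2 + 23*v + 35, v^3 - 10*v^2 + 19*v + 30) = v^2 - 4*v - 5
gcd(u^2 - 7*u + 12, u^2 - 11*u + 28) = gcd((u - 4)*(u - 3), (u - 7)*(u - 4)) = u - 4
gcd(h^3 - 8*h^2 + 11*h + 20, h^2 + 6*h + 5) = h + 1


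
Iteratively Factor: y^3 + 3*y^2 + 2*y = (y + 2)*(y^2 + y) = y*(y + 2)*(y + 1)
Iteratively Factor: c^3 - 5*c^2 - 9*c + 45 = (c - 5)*(c^2 - 9) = (c - 5)*(c + 3)*(c - 3)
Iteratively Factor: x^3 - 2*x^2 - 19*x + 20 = (x - 5)*(x^2 + 3*x - 4) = (x - 5)*(x - 1)*(x + 4)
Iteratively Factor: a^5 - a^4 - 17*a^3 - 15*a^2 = (a + 1)*(a^4 - 2*a^3 - 15*a^2) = (a - 5)*(a + 1)*(a^3 + 3*a^2) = a*(a - 5)*(a + 1)*(a^2 + 3*a) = a^2*(a - 5)*(a + 1)*(a + 3)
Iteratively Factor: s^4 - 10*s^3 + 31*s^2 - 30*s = (s - 5)*(s^3 - 5*s^2 + 6*s) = s*(s - 5)*(s^2 - 5*s + 6) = s*(s - 5)*(s - 3)*(s - 2)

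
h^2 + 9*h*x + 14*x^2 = (h + 2*x)*(h + 7*x)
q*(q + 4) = q^2 + 4*q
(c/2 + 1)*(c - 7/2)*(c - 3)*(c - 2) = c^4/2 - 13*c^3/4 + 13*c^2/4 + 13*c - 21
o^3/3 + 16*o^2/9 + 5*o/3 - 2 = (o/3 + 1)*(o - 2/3)*(o + 3)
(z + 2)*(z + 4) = z^2 + 6*z + 8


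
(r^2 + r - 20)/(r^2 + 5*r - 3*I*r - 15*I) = (r - 4)/(r - 3*I)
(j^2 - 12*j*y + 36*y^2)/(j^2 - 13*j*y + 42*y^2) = (-j + 6*y)/(-j + 7*y)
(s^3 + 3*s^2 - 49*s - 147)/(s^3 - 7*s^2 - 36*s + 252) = (s^2 + 10*s + 21)/(s^2 - 36)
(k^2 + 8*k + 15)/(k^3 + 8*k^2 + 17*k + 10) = (k + 3)/(k^2 + 3*k + 2)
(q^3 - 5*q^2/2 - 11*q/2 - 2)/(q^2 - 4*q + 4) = (2*q^3 - 5*q^2 - 11*q - 4)/(2*(q^2 - 4*q + 4))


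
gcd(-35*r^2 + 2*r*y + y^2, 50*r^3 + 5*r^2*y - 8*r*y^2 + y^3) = -5*r + y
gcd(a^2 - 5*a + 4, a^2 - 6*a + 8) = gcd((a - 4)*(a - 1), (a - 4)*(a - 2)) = a - 4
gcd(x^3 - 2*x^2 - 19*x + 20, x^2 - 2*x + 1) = x - 1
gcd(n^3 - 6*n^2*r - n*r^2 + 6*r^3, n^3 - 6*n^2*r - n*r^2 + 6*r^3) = n^3 - 6*n^2*r - n*r^2 + 6*r^3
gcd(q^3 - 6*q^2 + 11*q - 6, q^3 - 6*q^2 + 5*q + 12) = q - 3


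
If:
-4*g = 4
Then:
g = -1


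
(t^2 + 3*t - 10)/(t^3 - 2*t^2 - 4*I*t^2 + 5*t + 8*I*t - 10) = (t + 5)/(t^2 - 4*I*t + 5)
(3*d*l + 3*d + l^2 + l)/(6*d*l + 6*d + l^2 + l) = (3*d + l)/(6*d + l)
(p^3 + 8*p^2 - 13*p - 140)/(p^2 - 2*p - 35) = (p^2 + 3*p - 28)/(p - 7)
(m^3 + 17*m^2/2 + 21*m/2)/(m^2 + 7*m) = m + 3/2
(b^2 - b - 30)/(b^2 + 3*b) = (b^2 - b - 30)/(b*(b + 3))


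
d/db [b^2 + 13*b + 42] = 2*b + 13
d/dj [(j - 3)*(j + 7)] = 2*j + 4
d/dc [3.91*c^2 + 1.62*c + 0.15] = 7.82*c + 1.62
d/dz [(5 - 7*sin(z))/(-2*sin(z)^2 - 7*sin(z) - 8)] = (-14*sin(z)^2 + 20*sin(z) + 91)*cos(z)/(7*sin(z) - cos(2*z) + 9)^2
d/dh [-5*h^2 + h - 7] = 1 - 10*h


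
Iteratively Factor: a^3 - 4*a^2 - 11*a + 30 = (a + 3)*(a^2 - 7*a + 10) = (a - 5)*(a + 3)*(a - 2)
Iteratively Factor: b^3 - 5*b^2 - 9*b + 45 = (b - 5)*(b^2 - 9) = (b - 5)*(b - 3)*(b + 3)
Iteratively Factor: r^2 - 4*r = (r - 4)*(r)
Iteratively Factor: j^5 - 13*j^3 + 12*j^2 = (j + 4)*(j^4 - 4*j^3 + 3*j^2) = j*(j + 4)*(j^3 - 4*j^2 + 3*j) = j^2*(j + 4)*(j^2 - 4*j + 3) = j^2*(j - 1)*(j + 4)*(j - 3)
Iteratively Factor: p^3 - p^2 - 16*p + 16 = (p - 1)*(p^2 - 16) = (p - 4)*(p - 1)*(p + 4)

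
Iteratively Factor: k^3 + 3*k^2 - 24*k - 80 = (k + 4)*(k^2 - k - 20) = (k + 4)^2*(k - 5)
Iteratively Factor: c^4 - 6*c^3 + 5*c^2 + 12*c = (c + 1)*(c^3 - 7*c^2 + 12*c) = c*(c + 1)*(c^2 - 7*c + 12) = c*(c - 3)*(c + 1)*(c - 4)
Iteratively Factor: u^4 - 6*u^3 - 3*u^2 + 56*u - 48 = (u - 4)*(u^3 - 2*u^2 - 11*u + 12) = (u - 4)*(u + 3)*(u^2 - 5*u + 4) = (u - 4)*(u - 1)*(u + 3)*(u - 4)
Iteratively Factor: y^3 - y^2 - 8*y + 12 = (y + 3)*(y^2 - 4*y + 4) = (y - 2)*(y + 3)*(y - 2)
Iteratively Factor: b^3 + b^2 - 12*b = (b - 3)*(b^2 + 4*b) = b*(b - 3)*(b + 4)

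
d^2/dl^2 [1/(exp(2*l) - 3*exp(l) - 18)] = ((3 - 4*exp(l))*(-exp(2*l) + 3*exp(l) + 18) - 2*(2*exp(l) - 3)^2*exp(l))*exp(l)/(-exp(2*l) + 3*exp(l) + 18)^3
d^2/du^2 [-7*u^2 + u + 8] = -14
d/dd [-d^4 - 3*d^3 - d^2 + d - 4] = -4*d^3 - 9*d^2 - 2*d + 1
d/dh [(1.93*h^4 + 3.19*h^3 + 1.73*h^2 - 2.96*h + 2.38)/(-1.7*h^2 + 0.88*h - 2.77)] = (-6.562*h^5 - 0.327799999999998*h^4 - 15.77*h^3 - 30.0185*h^2 - 1.4922*h + 6.1048)/(2.89*h^4 - 2.992*h^3 + 10.1924*h^2 - 4.8752*h + 7.6729)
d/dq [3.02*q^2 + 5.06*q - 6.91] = 6.04*q + 5.06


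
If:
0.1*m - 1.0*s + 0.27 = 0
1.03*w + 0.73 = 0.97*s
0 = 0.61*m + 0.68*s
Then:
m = -0.27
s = 0.24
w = -0.48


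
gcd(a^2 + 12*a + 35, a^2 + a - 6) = 1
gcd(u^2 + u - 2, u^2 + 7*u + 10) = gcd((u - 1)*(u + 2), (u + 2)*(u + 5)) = u + 2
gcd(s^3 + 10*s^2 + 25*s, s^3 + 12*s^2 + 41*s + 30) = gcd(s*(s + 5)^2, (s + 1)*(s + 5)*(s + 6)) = s + 5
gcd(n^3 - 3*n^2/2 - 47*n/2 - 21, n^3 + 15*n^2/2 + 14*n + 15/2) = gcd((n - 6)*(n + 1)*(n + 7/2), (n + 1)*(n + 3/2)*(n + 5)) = n + 1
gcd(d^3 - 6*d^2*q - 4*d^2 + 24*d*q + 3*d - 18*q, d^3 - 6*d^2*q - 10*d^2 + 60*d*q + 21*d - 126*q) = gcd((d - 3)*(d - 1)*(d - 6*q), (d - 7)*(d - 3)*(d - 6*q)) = -d^2 + 6*d*q + 3*d - 18*q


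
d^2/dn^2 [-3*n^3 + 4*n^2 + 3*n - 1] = 8 - 18*n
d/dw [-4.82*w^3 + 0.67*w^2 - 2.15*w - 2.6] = -14.46*w^2 + 1.34*w - 2.15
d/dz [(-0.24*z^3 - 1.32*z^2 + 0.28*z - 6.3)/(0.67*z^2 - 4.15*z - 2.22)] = (-0.1608*z^4 + 1.992*z^3 + 6.8888*z^2 + 14.3028*z - 26.7666)/(0.4489*z^4 - 5.561*z^3 + 14.2477*z^2 + 18.426*z + 4.9284)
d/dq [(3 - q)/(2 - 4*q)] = 5/(2*(4*q^2 - 4*q + 1))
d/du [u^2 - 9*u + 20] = 2*u - 9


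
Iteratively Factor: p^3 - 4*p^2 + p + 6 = (p - 2)*(p^2 - 2*p - 3) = (p - 2)*(p + 1)*(p - 3)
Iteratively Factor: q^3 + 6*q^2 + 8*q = (q + 2)*(q^2 + 4*q) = (q + 2)*(q + 4)*(q)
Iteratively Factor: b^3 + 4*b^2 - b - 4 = (b + 4)*(b^2 - 1) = (b - 1)*(b + 4)*(b + 1)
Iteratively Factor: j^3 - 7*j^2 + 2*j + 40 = (j - 4)*(j^2 - 3*j - 10) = (j - 4)*(j + 2)*(j - 5)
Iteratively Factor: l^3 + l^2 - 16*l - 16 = (l - 4)*(l^2 + 5*l + 4) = (l - 4)*(l + 4)*(l + 1)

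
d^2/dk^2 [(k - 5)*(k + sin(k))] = (5 - k)*sin(k) + 2*cos(k) + 2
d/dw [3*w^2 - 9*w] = 6*w - 9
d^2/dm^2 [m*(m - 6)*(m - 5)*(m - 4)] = 12*m^2 - 90*m + 148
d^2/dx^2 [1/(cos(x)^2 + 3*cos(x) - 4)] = (-4*sin(x)^4 + 27*sin(x)^2 - 3*cos(x)/4 - 9*cos(3*x)/4 + 3)/((cos(x) - 1)^3*(cos(x) + 4)^3)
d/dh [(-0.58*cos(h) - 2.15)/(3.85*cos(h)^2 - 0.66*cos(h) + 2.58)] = (-2.233*cos(h)^2 - 16.555*cos(h) + 2.9154)*sin(h)/(14.8225*cos(h)^4 - 5.082*cos(h)^3 + 20.3016*cos(h)^2 - 3.4056*cos(h) + 6.6564)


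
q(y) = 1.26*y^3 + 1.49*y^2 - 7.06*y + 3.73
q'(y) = 3.78*y^2 + 2.98*y - 7.06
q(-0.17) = 4.97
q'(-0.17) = -7.46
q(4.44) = 112.04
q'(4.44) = 80.69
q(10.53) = 1565.75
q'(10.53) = 443.45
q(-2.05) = 13.61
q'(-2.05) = 2.72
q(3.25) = 39.78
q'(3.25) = 42.55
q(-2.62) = 9.79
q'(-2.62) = 11.08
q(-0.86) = 10.10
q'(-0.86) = -6.83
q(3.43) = 47.89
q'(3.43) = 47.63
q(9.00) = 979.42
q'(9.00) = 325.94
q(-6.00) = -172.43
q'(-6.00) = 111.14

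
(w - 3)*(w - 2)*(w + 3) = w^3 - 2*w^2 - 9*w + 18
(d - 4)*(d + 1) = d^2 - 3*d - 4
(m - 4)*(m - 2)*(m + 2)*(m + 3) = m^4 - m^3 - 16*m^2 + 4*m + 48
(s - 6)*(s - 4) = s^2 - 10*s + 24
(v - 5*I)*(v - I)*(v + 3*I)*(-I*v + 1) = -I*v^4 - 2*v^3 - 16*I*v^2 - 2*v - 15*I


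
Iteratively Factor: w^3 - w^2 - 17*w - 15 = (w + 1)*(w^2 - 2*w - 15) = (w - 5)*(w + 1)*(w + 3)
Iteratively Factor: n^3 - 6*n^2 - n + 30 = (n + 2)*(n^2 - 8*n + 15) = (n - 5)*(n + 2)*(n - 3)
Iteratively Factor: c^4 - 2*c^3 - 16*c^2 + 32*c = (c + 4)*(c^3 - 6*c^2 + 8*c) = (c - 4)*(c + 4)*(c^2 - 2*c) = c*(c - 4)*(c + 4)*(c - 2)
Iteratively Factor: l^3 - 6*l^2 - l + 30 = (l - 5)*(l^2 - l - 6) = (l - 5)*(l - 3)*(l + 2)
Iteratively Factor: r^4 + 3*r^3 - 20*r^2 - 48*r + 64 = (r - 4)*(r^3 + 7*r^2 + 8*r - 16) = (r - 4)*(r + 4)*(r^2 + 3*r - 4) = (r - 4)*(r - 1)*(r + 4)*(r + 4)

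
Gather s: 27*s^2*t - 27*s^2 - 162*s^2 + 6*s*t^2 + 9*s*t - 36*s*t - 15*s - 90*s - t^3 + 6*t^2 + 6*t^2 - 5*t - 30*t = s^2*(27*t - 189) + s*(6*t^2 - 27*t - 105) - t^3 + 12*t^2 - 35*t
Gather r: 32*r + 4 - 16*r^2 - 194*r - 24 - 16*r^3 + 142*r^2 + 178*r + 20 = -16*r^3 + 126*r^2 + 16*r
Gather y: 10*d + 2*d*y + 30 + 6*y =10*d + y*(2*d + 6) + 30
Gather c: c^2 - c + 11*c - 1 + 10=c^2 + 10*c + 9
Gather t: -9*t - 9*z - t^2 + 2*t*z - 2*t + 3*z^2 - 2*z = -t^2 + t*(2*z - 11) + 3*z^2 - 11*z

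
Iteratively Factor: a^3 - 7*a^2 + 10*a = (a)*(a^2 - 7*a + 10) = a*(a - 5)*(a - 2)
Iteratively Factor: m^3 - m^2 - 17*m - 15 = (m + 3)*(m^2 - 4*m - 5) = (m + 1)*(m + 3)*(m - 5)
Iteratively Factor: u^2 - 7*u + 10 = (u - 5)*(u - 2)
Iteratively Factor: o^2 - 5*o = (o - 5)*(o)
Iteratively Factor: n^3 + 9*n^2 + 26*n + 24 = (n + 4)*(n^2 + 5*n + 6) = (n + 2)*(n + 4)*(n + 3)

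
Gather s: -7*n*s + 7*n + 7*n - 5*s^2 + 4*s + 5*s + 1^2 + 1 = 14*n - 5*s^2 + s*(9 - 7*n) + 2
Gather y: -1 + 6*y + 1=6*y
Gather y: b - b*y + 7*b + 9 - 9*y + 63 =8*b + y*(-b - 9) + 72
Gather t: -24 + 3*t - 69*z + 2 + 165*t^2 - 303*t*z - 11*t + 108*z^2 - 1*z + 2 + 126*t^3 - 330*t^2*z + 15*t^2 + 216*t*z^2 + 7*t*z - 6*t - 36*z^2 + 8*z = 126*t^3 + t^2*(180 - 330*z) + t*(216*z^2 - 296*z - 14) + 72*z^2 - 62*z - 20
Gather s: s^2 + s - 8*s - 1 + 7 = s^2 - 7*s + 6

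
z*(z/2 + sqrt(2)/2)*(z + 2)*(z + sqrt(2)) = z^4/2 + z^3 + sqrt(2)*z^3 + z^2 + 2*sqrt(2)*z^2 + 2*z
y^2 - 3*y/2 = y*(y - 3/2)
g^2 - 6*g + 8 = (g - 4)*(g - 2)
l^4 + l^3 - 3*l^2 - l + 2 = (l - 1)^2*(l + 1)*(l + 2)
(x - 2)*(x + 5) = x^2 + 3*x - 10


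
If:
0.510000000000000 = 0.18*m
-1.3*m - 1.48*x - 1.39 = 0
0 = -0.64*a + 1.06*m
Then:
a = 4.69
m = 2.83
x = -3.43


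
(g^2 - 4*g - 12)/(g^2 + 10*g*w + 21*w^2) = (g^2 - 4*g - 12)/(g^2 + 10*g*w + 21*w^2)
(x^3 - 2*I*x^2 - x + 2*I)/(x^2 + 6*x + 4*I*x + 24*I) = (x^3 - 2*I*x^2 - x + 2*I)/(x^2 + x*(6 + 4*I) + 24*I)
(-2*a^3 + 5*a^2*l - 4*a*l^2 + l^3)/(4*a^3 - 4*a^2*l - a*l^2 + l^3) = (-a + l)/(2*a + l)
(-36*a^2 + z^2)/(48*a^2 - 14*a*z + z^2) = (6*a + z)/(-8*a + z)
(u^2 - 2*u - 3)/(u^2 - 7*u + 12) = (u + 1)/(u - 4)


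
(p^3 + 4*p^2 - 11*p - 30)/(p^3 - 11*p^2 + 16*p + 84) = (p^2 + 2*p - 15)/(p^2 - 13*p + 42)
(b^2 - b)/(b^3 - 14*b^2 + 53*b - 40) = b/(b^2 - 13*b + 40)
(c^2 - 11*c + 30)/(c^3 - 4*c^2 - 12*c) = (c - 5)/(c*(c + 2))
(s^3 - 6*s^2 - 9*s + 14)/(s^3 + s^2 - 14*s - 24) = (s^2 - 8*s + 7)/(s^2 - s - 12)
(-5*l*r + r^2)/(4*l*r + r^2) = (-5*l + r)/(4*l + r)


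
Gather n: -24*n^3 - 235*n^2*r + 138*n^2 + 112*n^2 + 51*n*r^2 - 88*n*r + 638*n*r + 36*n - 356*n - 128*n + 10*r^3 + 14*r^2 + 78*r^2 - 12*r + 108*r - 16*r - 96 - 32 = -24*n^3 + n^2*(250 - 235*r) + n*(51*r^2 + 550*r - 448) + 10*r^3 + 92*r^2 + 80*r - 128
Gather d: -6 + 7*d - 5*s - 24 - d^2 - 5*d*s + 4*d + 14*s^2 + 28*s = -d^2 + d*(11 - 5*s) + 14*s^2 + 23*s - 30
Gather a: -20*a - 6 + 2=-20*a - 4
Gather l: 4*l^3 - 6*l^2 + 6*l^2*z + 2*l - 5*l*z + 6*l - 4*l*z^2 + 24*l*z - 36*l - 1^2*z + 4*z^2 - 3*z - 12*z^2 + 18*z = 4*l^3 + l^2*(6*z - 6) + l*(-4*z^2 + 19*z - 28) - 8*z^2 + 14*z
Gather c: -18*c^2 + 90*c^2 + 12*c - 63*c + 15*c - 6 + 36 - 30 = 72*c^2 - 36*c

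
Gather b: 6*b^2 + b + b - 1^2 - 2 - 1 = 6*b^2 + 2*b - 4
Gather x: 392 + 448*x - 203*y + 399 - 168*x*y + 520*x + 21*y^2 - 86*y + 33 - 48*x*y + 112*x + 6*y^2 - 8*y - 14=x*(1080 - 216*y) + 27*y^2 - 297*y + 810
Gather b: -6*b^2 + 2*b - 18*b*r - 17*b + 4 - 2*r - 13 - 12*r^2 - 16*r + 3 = -6*b^2 + b*(-18*r - 15) - 12*r^2 - 18*r - 6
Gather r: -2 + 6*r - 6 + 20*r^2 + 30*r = 20*r^2 + 36*r - 8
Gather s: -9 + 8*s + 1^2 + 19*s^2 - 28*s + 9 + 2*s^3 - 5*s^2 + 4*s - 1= 2*s^3 + 14*s^2 - 16*s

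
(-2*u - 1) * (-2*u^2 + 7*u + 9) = 4*u^3 - 12*u^2 - 25*u - 9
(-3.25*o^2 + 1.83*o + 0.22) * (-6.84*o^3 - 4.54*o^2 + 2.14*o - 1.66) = 22.23*o^5 + 2.2378*o^4 - 16.768*o^3 + 8.3124*o^2 - 2.567*o - 0.3652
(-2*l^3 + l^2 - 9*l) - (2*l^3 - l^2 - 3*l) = -4*l^3 + 2*l^2 - 6*l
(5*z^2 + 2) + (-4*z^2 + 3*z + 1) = z^2 + 3*z + 3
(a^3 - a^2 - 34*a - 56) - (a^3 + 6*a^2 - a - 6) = -7*a^2 - 33*a - 50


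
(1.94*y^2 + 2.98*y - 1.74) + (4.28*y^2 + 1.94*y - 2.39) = 6.22*y^2 + 4.92*y - 4.13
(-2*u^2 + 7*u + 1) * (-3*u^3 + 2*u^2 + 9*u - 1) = 6*u^5 - 25*u^4 - 7*u^3 + 67*u^2 + 2*u - 1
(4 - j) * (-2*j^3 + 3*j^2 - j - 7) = 2*j^4 - 11*j^3 + 13*j^2 + 3*j - 28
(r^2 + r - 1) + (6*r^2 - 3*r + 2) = 7*r^2 - 2*r + 1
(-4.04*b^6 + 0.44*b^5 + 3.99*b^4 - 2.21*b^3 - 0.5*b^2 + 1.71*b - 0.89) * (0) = 0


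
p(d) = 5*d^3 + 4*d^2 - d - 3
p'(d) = 15*d^2 + 8*d - 1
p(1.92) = 45.22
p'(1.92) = 69.66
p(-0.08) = -2.90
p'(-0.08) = -1.54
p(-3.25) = -129.14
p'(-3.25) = 131.44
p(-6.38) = -1132.27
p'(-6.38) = 558.53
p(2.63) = 112.99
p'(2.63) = 123.79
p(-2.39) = -46.02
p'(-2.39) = 65.56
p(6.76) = 1717.61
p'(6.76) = 738.54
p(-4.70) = -429.06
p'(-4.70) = 292.75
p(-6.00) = -933.00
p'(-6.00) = 491.00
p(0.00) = -3.00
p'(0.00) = -1.00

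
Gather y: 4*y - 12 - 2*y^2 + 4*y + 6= -2*y^2 + 8*y - 6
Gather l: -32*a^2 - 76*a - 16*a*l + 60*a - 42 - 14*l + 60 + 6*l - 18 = -32*a^2 - 16*a + l*(-16*a - 8)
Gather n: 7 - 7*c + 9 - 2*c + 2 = 18 - 9*c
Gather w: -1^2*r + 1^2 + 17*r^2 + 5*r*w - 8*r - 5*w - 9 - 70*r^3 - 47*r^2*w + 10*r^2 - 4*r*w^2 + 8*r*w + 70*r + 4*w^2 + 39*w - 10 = -70*r^3 + 27*r^2 + 61*r + w^2*(4 - 4*r) + w*(-47*r^2 + 13*r + 34) - 18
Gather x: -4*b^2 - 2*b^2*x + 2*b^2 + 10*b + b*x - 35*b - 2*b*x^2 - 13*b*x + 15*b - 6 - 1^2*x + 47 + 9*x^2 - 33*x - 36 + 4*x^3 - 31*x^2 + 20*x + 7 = -2*b^2 - 10*b + 4*x^3 + x^2*(-2*b - 22) + x*(-2*b^2 - 12*b - 14) + 12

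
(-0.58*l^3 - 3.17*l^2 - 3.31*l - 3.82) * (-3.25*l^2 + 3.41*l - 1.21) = 1.885*l^5 + 8.3247*l^4 + 0.649600000000001*l^3 + 4.9636*l^2 - 9.0211*l + 4.6222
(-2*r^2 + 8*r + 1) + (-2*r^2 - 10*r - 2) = -4*r^2 - 2*r - 1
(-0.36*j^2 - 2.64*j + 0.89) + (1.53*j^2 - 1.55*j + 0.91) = 1.17*j^2 - 4.19*j + 1.8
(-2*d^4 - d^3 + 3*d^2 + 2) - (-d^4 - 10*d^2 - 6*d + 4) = -d^4 - d^3 + 13*d^2 + 6*d - 2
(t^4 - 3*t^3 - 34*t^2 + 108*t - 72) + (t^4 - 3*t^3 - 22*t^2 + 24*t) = 2*t^4 - 6*t^3 - 56*t^2 + 132*t - 72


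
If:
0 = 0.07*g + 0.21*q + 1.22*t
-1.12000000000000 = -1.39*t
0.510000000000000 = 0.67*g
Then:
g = 0.76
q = -4.93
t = 0.81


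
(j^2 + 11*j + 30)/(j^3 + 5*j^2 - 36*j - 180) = 1/(j - 6)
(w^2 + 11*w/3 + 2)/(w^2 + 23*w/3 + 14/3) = (w + 3)/(w + 7)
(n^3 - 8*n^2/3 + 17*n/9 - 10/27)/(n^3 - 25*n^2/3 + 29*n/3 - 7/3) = (9*n^2 - 21*n + 10)/(9*(n^2 - 8*n + 7))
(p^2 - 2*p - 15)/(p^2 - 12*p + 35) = (p + 3)/(p - 7)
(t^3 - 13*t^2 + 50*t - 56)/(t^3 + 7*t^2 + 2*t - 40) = (t^2 - 11*t + 28)/(t^2 + 9*t + 20)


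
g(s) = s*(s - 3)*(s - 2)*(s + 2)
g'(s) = s*(s - 3)*(s - 2) + s*(s - 3)*(s + 2) + s*(s - 2)*(s + 2) + (s - 3)*(s - 2)*(s + 2)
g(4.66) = 137.04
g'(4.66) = 184.06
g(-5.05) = 874.13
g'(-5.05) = -692.27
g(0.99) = 6.01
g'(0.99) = -0.86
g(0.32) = 3.34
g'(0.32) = 8.65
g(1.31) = 5.06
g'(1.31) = -4.93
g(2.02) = -0.16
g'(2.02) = -7.91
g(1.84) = 1.31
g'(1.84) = -8.27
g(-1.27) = -12.95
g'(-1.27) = -0.55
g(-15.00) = 59670.00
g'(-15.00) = -15393.00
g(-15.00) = 59670.00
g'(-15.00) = -15393.00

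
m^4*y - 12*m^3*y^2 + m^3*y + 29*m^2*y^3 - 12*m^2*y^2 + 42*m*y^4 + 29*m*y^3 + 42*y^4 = (m - 7*y)*(m - 6*y)*(m + y)*(m*y + y)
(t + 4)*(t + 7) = t^2 + 11*t + 28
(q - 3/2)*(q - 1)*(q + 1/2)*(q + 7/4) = q^4 - q^3/4 - 13*q^2/4 + 19*q/16 + 21/16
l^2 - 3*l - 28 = (l - 7)*(l + 4)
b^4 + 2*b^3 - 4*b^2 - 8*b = b*(b - 2)*(b + 2)^2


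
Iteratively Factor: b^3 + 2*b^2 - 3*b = (b - 1)*(b^2 + 3*b) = b*(b - 1)*(b + 3)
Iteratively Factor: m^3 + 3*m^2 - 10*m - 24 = (m - 3)*(m^2 + 6*m + 8) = (m - 3)*(m + 4)*(m + 2)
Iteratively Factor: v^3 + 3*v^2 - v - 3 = (v + 3)*(v^2 - 1) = (v + 1)*(v + 3)*(v - 1)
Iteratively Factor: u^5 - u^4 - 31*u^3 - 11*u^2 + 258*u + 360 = (u + 2)*(u^4 - 3*u^3 - 25*u^2 + 39*u + 180) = (u + 2)*(u + 3)*(u^3 - 6*u^2 - 7*u + 60) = (u - 4)*(u + 2)*(u + 3)*(u^2 - 2*u - 15) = (u - 4)*(u + 2)*(u + 3)^2*(u - 5)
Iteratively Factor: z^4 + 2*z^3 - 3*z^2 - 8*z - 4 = (z - 2)*(z^3 + 4*z^2 + 5*z + 2) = (z - 2)*(z + 2)*(z^2 + 2*z + 1) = (z - 2)*(z + 1)*(z + 2)*(z + 1)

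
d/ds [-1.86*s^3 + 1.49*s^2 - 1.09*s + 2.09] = -5.58*s^2 + 2.98*s - 1.09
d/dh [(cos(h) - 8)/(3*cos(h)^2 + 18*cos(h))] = (sin(h) - 48*sin(h)/cos(h)^2 - 16*tan(h))/(3*(cos(h) + 6)^2)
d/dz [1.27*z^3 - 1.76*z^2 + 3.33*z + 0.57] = 3.81*z^2 - 3.52*z + 3.33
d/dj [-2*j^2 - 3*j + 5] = -4*j - 3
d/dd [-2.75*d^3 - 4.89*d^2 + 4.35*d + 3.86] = -8.25*d^2 - 9.78*d + 4.35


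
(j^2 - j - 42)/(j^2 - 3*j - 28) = (j + 6)/(j + 4)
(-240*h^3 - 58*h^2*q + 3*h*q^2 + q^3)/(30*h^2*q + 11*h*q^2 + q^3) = (-8*h + q)/q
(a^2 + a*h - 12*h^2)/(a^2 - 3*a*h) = (a + 4*h)/a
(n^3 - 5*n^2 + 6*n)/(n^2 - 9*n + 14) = n*(n - 3)/(n - 7)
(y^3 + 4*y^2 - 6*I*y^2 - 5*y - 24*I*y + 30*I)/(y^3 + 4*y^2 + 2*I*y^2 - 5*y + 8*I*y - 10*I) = (y - 6*I)/(y + 2*I)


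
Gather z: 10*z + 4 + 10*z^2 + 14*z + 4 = 10*z^2 + 24*z + 8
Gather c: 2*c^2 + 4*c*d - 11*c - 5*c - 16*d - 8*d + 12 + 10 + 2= 2*c^2 + c*(4*d - 16) - 24*d + 24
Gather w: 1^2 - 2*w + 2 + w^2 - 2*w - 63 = w^2 - 4*w - 60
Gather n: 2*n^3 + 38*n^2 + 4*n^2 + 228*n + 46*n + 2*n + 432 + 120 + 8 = 2*n^3 + 42*n^2 + 276*n + 560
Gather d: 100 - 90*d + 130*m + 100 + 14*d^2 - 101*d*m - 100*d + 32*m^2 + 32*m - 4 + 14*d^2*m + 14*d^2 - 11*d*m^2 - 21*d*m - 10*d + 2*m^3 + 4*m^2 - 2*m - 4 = d^2*(14*m + 28) + d*(-11*m^2 - 122*m - 200) + 2*m^3 + 36*m^2 + 160*m + 192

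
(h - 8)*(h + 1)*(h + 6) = h^3 - h^2 - 50*h - 48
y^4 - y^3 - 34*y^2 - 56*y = y*(y - 7)*(y + 2)*(y + 4)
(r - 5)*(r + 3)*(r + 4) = r^3 + 2*r^2 - 23*r - 60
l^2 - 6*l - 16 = (l - 8)*(l + 2)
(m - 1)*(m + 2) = m^2 + m - 2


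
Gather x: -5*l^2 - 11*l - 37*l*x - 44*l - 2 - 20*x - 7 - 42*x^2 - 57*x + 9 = -5*l^2 - 55*l - 42*x^2 + x*(-37*l - 77)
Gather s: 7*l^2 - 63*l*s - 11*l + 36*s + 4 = 7*l^2 - 11*l + s*(36 - 63*l) + 4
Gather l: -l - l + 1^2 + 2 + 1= 4 - 2*l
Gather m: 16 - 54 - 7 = -45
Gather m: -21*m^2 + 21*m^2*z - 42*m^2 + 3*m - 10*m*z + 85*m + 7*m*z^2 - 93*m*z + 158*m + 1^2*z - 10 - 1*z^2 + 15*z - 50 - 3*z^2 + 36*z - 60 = m^2*(21*z - 63) + m*(7*z^2 - 103*z + 246) - 4*z^2 + 52*z - 120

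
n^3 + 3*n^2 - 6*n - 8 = (n - 2)*(n + 1)*(n + 4)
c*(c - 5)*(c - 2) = c^3 - 7*c^2 + 10*c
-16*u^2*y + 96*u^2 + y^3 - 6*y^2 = (-4*u + y)*(4*u + y)*(y - 6)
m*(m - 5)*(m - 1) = m^3 - 6*m^2 + 5*m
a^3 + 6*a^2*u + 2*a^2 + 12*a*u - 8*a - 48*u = (a - 2)*(a + 4)*(a + 6*u)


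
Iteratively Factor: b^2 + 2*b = (b + 2)*(b)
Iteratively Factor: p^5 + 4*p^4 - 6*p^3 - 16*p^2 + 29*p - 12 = (p - 1)*(p^4 + 5*p^3 - p^2 - 17*p + 12) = (p - 1)*(p + 4)*(p^3 + p^2 - 5*p + 3) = (p - 1)*(p + 3)*(p + 4)*(p^2 - 2*p + 1) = (p - 1)^2*(p + 3)*(p + 4)*(p - 1)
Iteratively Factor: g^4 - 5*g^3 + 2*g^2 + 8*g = (g)*(g^3 - 5*g^2 + 2*g + 8) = g*(g - 2)*(g^2 - 3*g - 4) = g*(g - 4)*(g - 2)*(g + 1)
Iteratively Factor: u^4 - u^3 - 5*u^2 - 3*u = (u - 3)*(u^3 + 2*u^2 + u) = (u - 3)*(u + 1)*(u^2 + u) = (u - 3)*(u + 1)^2*(u)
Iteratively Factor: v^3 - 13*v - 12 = (v + 3)*(v^2 - 3*v - 4) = (v - 4)*(v + 3)*(v + 1)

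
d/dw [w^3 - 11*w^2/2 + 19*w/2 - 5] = 3*w^2 - 11*w + 19/2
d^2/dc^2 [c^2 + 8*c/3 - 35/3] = 2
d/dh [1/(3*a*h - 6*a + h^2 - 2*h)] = (-3*a - 2*h + 2)/(3*a*h - 6*a + h^2 - 2*h)^2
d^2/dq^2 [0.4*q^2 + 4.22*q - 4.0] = 0.800000000000000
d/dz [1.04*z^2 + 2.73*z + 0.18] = 2.08*z + 2.73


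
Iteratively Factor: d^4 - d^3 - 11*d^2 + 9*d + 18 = (d + 1)*(d^3 - 2*d^2 - 9*d + 18) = (d - 2)*(d + 1)*(d^2 - 9) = (d - 2)*(d + 1)*(d + 3)*(d - 3)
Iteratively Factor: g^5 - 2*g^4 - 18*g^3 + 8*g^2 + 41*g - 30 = (g + 3)*(g^4 - 5*g^3 - 3*g^2 + 17*g - 10) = (g - 1)*(g + 3)*(g^3 - 4*g^2 - 7*g + 10) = (g - 5)*(g - 1)*(g + 3)*(g^2 + g - 2) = (g - 5)*(g - 1)^2*(g + 3)*(g + 2)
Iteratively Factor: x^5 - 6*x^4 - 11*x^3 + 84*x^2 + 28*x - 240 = (x + 2)*(x^4 - 8*x^3 + 5*x^2 + 74*x - 120) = (x + 2)*(x + 3)*(x^3 - 11*x^2 + 38*x - 40) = (x - 4)*(x + 2)*(x + 3)*(x^2 - 7*x + 10) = (x - 4)*(x - 2)*(x + 2)*(x + 3)*(x - 5)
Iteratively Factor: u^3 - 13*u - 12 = (u + 1)*(u^2 - u - 12) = (u - 4)*(u + 1)*(u + 3)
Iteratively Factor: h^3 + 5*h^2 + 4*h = (h + 4)*(h^2 + h) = h*(h + 4)*(h + 1)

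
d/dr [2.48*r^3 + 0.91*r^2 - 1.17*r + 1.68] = 7.44*r^2 + 1.82*r - 1.17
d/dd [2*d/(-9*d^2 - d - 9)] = 18*(d^2 - 1)/(81*d^4 + 18*d^3 + 163*d^2 + 18*d + 81)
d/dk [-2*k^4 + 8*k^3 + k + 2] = -8*k^3 + 24*k^2 + 1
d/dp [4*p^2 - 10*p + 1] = 8*p - 10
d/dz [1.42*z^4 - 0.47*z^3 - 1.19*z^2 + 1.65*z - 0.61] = 5.68*z^3 - 1.41*z^2 - 2.38*z + 1.65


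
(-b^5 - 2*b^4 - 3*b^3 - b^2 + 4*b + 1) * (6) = -6*b^5 - 12*b^4 - 18*b^3 - 6*b^2 + 24*b + 6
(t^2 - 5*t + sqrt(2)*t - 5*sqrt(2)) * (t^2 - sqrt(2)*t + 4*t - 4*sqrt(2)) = t^4 - t^3 - 22*t^2 + 2*t + 40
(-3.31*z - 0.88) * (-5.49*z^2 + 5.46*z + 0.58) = 18.1719*z^3 - 13.2414*z^2 - 6.7246*z - 0.5104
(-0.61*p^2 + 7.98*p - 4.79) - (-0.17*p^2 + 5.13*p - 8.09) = -0.44*p^2 + 2.85*p + 3.3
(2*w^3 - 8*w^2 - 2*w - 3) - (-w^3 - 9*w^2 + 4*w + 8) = 3*w^3 + w^2 - 6*w - 11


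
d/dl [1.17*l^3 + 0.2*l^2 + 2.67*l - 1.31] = 3.51*l^2 + 0.4*l + 2.67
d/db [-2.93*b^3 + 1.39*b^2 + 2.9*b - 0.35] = -8.79*b^2 + 2.78*b + 2.9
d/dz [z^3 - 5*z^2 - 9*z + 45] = 3*z^2 - 10*z - 9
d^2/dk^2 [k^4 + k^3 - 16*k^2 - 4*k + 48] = 12*k^2 + 6*k - 32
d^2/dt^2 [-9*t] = 0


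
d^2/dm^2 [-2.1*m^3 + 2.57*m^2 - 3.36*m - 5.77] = 5.14 - 12.6*m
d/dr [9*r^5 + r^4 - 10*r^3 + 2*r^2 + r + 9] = 45*r^4 + 4*r^3 - 30*r^2 + 4*r + 1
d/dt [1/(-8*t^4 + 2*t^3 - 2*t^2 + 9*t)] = (32*t^3 - 6*t^2 + 4*t - 9)/(t^2*(8*t^3 - 2*t^2 + 2*t - 9)^2)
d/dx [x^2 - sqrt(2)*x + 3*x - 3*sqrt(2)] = 2*x - sqrt(2) + 3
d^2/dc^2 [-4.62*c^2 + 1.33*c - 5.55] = -9.24000000000000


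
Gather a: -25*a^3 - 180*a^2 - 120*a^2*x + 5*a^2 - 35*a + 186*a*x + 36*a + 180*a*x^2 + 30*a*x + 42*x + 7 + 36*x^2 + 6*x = -25*a^3 + a^2*(-120*x - 175) + a*(180*x^2 + 216*x + 1) + 36*x^2 + 48*x + 7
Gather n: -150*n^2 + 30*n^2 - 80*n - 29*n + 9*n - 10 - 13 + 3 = -120*n^2 - 100*n - 20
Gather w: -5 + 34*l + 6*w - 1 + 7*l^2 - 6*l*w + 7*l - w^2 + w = 7*l^2 + 41*l - w^2 + w*(7 - 6*l) - 6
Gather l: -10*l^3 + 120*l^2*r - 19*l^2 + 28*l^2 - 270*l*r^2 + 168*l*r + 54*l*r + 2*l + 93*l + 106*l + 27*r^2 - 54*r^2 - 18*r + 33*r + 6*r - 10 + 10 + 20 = -10*l^3 + l^2*(120*r + 9) + l*(-270*r^2 + 222*r + 201) - 27*r^2 + 21*r + 20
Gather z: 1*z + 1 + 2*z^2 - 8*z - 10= 2*z^2 - 7*z - 9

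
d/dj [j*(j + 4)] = 2*j + 4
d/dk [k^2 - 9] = 2*k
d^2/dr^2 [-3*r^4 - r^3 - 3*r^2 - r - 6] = -36*r^2 - 6*r - 6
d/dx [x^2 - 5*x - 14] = 2*x - 5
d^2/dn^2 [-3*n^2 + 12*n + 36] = -6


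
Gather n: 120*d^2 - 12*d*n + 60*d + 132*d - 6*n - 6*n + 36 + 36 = 120*d^2 + 192*d + n*(-12*d - 12) + 72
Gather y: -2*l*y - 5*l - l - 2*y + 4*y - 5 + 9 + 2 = -6*l + y*(2 - 2*l) + 6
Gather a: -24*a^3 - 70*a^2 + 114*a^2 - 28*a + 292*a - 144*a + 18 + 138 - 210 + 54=-24*a^3 + 44*a^2 + 120*a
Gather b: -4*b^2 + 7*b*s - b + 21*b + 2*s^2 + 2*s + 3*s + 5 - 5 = -4*b^2 + b*(7*s + 20) + 2*s^2 + 5*s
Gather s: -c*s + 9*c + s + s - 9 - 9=9*c + s*(2 - c) - 18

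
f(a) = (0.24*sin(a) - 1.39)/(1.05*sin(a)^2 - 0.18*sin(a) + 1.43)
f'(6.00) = -0.29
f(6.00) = -0.93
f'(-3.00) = 0.15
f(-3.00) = -0.96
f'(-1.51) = -0.03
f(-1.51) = -0.61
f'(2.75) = -0.47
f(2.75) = -0.86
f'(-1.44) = -0.06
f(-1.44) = -0.62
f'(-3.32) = -0.29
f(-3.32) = -0.94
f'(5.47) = -0.33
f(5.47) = -0.74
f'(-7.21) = -0.29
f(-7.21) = -0.70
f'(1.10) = 0.26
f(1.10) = -0.56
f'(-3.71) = -0.50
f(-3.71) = -0.77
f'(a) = (-2.1*sin(a)*cos(a) + 0.18*cos(a))*(0.24*sin(a) - 1.39)/(1.05*sin(a)^2 - 0.18*sin(a) + 1.43)^2 + 0.24*cos(a)/(1.05*sin(a)^2 - 0.18*sin(a) + 1.43) = (-0.252*sin(a)^2 + 2.919*sin(a) + 0.093)*cos(a)/(1.1025*sin(a)^4 - 0.378*sin(a)^3 + 3.0354*sin(a)^2 - 0.5148*sin(a) + 2.0449)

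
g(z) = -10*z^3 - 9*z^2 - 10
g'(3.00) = -324.00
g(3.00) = -361.00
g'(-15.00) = -6480.00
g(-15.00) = 31715.00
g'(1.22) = -66.61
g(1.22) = -41.55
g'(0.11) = -2.34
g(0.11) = -10.12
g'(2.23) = -189.33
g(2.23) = -165.65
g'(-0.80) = -4.80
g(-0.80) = -10.64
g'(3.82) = -506.53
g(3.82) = -698.76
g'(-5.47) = -799.17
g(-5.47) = 1357.39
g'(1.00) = -48.00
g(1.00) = -29.00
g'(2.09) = -168.66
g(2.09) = -140.61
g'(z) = -30*z^2 - 18*z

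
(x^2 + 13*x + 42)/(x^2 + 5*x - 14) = (x + 6)/(x - 2)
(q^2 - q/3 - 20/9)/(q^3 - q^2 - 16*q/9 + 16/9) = (3*q - 5)/(3*q^2 - 7*q + 4)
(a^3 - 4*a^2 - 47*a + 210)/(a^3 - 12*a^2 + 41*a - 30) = (a + 7)/(a - 1)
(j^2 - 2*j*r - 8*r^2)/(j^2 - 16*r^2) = (j + 2*r)/(j + 4*r)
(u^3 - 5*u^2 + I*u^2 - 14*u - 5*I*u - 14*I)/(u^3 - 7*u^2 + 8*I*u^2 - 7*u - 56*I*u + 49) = (u + 2)/(u + 7*I)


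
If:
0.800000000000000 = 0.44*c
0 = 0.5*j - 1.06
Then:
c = 1.82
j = 2.12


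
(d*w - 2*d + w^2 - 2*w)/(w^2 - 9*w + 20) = (d*w - 2*d + w^2 - 2*w)/(w^2 - 9*w + 20)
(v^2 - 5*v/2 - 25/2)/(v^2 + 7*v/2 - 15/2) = (2*v^2 - 5*v - 25)/(2*v^2 + 7*v - 15)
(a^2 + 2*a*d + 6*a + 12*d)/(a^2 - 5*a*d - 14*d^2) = (a + 6)/(a - 7*d)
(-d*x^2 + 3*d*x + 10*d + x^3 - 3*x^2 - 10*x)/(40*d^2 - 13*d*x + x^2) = (-d*x^2 + 3*d*x + 10*d + x^3 - 3*x^2 - 10*x)/(40*d^2 - 13*d*x + x^2)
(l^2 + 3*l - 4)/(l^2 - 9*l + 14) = (l^2 + 3*l - 4)/(l^2 - 9*l + 14)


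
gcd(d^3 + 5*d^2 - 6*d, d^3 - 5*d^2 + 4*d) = d^2 - d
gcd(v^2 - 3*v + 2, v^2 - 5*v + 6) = v - 2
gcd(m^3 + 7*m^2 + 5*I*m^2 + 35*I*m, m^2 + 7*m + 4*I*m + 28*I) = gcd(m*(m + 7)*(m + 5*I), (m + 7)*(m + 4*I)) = m + 7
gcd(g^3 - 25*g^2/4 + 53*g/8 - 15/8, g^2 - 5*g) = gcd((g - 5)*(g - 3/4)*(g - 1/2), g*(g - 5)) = g - 5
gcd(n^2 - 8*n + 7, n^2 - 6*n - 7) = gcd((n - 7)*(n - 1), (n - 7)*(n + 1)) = n - 7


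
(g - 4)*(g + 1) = g^2 - 3*g - 4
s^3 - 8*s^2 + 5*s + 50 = (s - 5)^2*(s + 2)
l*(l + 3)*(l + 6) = l^3 + 9*l^2 + 18*l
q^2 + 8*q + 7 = (q + 1)*(q + 7)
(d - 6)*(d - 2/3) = d^2 - 20*d/3 + 4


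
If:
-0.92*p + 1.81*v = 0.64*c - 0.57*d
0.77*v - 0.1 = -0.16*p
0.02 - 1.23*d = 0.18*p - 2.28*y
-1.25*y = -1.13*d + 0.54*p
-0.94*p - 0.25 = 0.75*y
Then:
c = 0.46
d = -0.23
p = -0.15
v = 0.16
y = -0.15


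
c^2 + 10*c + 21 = (c + 3)*(c + 7)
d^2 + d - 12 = (d - 3)*(d + 4)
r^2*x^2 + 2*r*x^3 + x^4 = x^2*(r + x)^2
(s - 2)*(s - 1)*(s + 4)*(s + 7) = s^4 + 8*s^3 - 3*s^2 - 62*s + 56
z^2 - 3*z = z*(z - 3)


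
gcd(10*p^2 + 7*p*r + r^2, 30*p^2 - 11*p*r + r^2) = 1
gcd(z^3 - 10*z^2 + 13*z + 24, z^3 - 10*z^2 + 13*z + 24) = z^3 - 10*z^2 + 13*z + 24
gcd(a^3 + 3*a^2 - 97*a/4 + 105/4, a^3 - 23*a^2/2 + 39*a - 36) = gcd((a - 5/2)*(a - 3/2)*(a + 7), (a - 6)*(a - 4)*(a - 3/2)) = a - 3/2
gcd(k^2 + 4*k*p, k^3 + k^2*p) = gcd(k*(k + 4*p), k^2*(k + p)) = k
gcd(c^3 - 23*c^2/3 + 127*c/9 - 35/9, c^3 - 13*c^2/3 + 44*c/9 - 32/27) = c - 1/3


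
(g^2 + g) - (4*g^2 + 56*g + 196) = -3*g^2 - 55*g - 196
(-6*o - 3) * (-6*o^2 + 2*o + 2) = 36*o^3 + 6*o^2 - 18*o - 6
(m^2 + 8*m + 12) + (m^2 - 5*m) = 2*m^2 + 3*m + 12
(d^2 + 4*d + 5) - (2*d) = d^2 + 2*d + 5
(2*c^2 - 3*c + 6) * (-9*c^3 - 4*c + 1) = -18*c^5 + 27*c^4 - 62*c^3 + 14*c^2 - 27*c + 6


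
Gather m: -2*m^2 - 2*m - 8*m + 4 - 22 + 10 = -2*m^2 - 10*m - 8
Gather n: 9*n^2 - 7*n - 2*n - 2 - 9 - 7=9*n^2 - 9*n - 18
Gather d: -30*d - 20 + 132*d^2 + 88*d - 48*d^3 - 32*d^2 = -48*d^3 + 100*d^2 + 58*d - 20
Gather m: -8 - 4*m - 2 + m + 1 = -3*m - 9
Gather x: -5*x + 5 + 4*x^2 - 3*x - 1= 4*x^2 - 8*x + 4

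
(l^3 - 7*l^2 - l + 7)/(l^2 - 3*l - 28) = (l^2 - 1)/(l + 4)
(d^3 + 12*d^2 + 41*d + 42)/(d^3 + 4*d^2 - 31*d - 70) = (d + 3)/(d - 5)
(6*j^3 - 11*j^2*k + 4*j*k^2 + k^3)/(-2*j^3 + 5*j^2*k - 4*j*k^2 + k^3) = (-6*j - k)/(2*j - k)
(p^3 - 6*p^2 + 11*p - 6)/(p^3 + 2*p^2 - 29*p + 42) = (p - 1)/(p + 7)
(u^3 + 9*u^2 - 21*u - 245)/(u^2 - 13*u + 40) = (u^2 + 14*u + 49)/(u - 8)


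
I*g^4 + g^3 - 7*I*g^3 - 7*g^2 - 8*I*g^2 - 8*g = g*(g - 8)*(g - I)*(I*g + I)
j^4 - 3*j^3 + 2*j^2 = j^2*(j - 2)*(j - 1)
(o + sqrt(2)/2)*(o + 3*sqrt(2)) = o^2 + 7*sqrt(2)*o/2 + 3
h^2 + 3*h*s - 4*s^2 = (h - s)*(h + 4*s)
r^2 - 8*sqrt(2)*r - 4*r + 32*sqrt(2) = (r - 4)*(r - 8*sqrt(2))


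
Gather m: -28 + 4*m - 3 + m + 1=5*m - 30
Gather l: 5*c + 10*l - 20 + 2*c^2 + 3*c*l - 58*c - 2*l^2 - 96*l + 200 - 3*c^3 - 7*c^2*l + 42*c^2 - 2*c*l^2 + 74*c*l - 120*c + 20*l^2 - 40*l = -3*c^3 + 44*c^2 - 173*c + l^2*(18 - 2*c) + l*(-7*c^2 + 77*c - 126) + 180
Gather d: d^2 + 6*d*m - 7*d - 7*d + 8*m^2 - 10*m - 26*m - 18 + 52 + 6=d^2 + d*(6*m - 14) + 8*m^2 - 36*m + 40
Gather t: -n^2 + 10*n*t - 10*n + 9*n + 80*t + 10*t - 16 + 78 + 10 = -n^2 - n + t*(10*n + 90) + 72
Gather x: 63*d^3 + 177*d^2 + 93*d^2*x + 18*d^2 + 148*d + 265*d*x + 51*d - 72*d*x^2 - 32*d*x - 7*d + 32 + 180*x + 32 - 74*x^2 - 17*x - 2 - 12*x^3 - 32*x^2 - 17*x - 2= 63*d^3 + 195*d^2 + 192*d - 12*x^3 + x^2*(-72*d - 106) + x*(93*d^2 + 233*d + 146) + 60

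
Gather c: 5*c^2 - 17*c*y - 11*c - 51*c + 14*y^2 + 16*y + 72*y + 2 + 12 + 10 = 5*c^2 + c*(-17*y - 62) + 14*y^2 + 88*y + 24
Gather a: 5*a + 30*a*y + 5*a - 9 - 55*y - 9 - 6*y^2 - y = a*(30*y + 10) - 6*y^2 - 56*y - 18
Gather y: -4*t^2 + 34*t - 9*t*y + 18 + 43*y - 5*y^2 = -4*t^2 + 34*t - 5*y^2 + y*(43 - 9*t) + 18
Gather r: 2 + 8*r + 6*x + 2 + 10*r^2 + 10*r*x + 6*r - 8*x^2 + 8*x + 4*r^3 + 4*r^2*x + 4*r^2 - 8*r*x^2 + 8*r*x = 4*r^3 + r^2*(4*x + 14) + r*(-8*x^2 + 18*x + 14) - 8*x^2 + 14*x + 4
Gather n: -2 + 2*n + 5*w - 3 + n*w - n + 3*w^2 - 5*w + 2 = n*(w + 1) + 3*w^2 - 3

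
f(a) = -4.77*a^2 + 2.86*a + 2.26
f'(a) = 2.86 - 9.54*a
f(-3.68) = -72.86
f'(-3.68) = 37.97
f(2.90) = -29.56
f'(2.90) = -24.81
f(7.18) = -223.11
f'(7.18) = -65.64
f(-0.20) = 1.50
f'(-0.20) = 4.77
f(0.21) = 2.65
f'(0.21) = 0.86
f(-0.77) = -2.77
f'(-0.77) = 10.21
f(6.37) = -173.07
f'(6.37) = -57.91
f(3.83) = -56.76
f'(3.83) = -33.68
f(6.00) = -152.30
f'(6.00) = -54.38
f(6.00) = -152.30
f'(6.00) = -54.38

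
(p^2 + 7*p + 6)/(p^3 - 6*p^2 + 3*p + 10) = (p + 6)/(p^2 - 7*p + 10)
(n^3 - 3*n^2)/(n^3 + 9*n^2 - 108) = n^2/(n^2 + 12*n + 36)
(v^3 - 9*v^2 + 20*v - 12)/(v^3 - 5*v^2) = (v^3 - 9*v^2 + 20*v - 12)/(v^2*(v - 5))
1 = 1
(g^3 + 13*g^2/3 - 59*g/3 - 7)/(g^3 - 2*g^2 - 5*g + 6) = (g^2 + 22*g/3 + 7/3)/(g^2 + g - 2)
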